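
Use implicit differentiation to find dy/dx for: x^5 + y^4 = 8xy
Apply d/dx to both sides, remembering that y depends on x. Each occurrence of y therefore brings in a y' = dy/dx via the chain rule.

With F(x, y) equal to the left-hand side minus the right, differentiate F term by term:
  d/dx[x^5] = 5x^4
  d/dx[-8xy] = -8x·y' - 8y
  d/dx[y^4] = 4y^3·y'
Adding these up, d/dx[F] = 0 becomes
  (5x^4 - 8y) + (-8x + 4y^3)·y' = 0,
so isolating y',
  dy/dx = -(5x^4 - 8y)/(-8x + 4y^3) = (5x^4 - 8y)/(4(2x - y^3))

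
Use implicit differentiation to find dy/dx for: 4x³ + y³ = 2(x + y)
Apply d/dx to both sides, remembering that y depends on x. Each occurrence of y therefore brings in a y' = dy/dx via the chain rule.

With F(x, y) equal to the left-hand side minus the right, differentiate F term by term:
  d/dx[4x^3] = 12x^2
  d/dx[-2x] = -2
  d/dx[y^3] = 3y^2·y'
  d/dx[-2y] = -2·y'
Adding these up, d/dx[F] = 0 becomes
  (12x^2 - 2) + (3y^2 - 2)·y' = 0,
so isolating y',
  dy/dx = -(12x^2 - 2)/(3y^2 - 2) = 2(1 - 6x^2)/(3y^2 - 2)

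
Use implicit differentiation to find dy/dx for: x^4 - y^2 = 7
Differentiate the relation implicitly: treat y = y(x) and apply the chain rule, so every y-derivative picks up a y' = dy/dx factor.

With everything moved to the left-hand side, differentiate term by term:
  d/dx[x^4] = 4x^3
  d/dx[-y^2] = -2y·y'
  d/dx[-7] = 0

Separating the contributions that come from x directly and those that come through y:
  without y':      4x^3
  multiplying y':  -2y

so (4x^3) + (-2y)·y' = 0, and therefore
  dy/dx = -(4x^3)/(-2y) = 2x^3/y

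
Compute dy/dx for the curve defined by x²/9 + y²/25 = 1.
Apply d/dx to both sides, remembering that y depends on x. Each occurrence of y therefore brings in a y' = dy/dx via the chain rule.

With F(x, y) equal to the left-hand side minus the right, differentiate F term by term:
  d/dx[x^2/9] = 2x/9
  d/dx[y^2/25] = 2y·y'/25
  d/dx[-1] = 0
Adding these up, d/dx[F] = 0 becomes
  (2x/9) + (2y/25)·y' = 0,
so isolating y',
  dy/dx = -(2x/9)/(2y/25) = -25x/(9y)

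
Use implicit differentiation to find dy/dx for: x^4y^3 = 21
Differentiate both sides with respect to x, treating y as y(x). By the chain rule, any term containing y contributes a factor of y' = dy/dx when we differentiate it.

Move every term to one side and write the relation as F(x, y) = 0. Term by term,
  d/dx[x^4y^3] = 3x^4y^2·y' + 4x^3y^3
  d/dx[-21] = 0

The pieces without y' make up ∂F/∂x and the coefficient of y' is ∂F/∂y:
  ∂F/∂x = 4x^3y^3,
  ∂F/∂y = 3x^4y^2.

Since d/dx[F] = ∂F/∂x + (∂F/∂y)·y' = 0, solve for y':
  (∂F/∂y)·y' = -∂F/∂x
  dy/dx = -(∂F/∂x)/(∂F/∂y) = -(4x^3y^3)/(3x^4y^2) = -4y/(3x)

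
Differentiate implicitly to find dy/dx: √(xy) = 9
Apply d/dx to both sides, remembering that y depends on x. Each occurrence of y therefore brings in a y' = dy/dx via the chain rule.

With F(x, y) equal to the left-hand side minus the right, differentiate F term by term:
  d/dx[√(xy)] = √(xy)(x·y'/2 + y/2)/(xy)
  d/dx[-9] = 0
Adding these up, d/dx[F] = 0 becomes
  (√(xy)/(2x)) + (√(xy)/(2y))·y' = 0,
so isolating y',
  dy/dx = -(√(xy)/(2x))/(√(xy)/(2y)) = -y/x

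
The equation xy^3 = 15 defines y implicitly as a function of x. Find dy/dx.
Apply d/dx to both sides, remembering that y depends on x. Each occurrence of y therefore brings in a y' = dy/dx via the chain rule.

With F(x, y) equal to the left-hand side minus the right, differentiate F term by term:
  d/dx[xy^3] = 3xy^2·y' + y^3
  d/dx[-15] = 0
Adding these up, d/dx[F] = 0 becomes
  (y^3) + (3xy^2)·y' = 0,
so isolating y',
  dy/dx = -(y^3)/(3xy^2) = -y/(3x)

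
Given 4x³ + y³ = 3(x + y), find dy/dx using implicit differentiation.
Take d/dx of both sides. Since y is implicitly a function of x, the chain rule attaches a y' = dy/dx factor whenever we differentiate through y.

Set F(x, y) = (left side) − (right side), so the curve is F = 0. Differentiating each term of F:
  d/dx[4x^3] = 12x^2
  d/dx[-3x] = -3
  d/dx[y^3] = 3y^2·y'
  d/dx[-3y] = -3·y'

Collecting, the y'-free part is the partial derivative in x and the y' coefficient is the partial derivative in y:
  ∂F/∂x = 12x^2 - 3
  ∂F/∂y = 3y^2 - 3

so d/dx[F(x, y(x))] = ∂F/∂x + (∂F/∂y)·y' = 0. Rearranging,
  dy/dx = -(∂F/∂x)/(∂F/∂y) = -(12x^2 - 3)/(3y^2 - 3) = (1 - 4x^2)/(y^2 - 1)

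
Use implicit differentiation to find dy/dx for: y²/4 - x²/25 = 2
Take d/dx of both sides. Since y is implicitly a function of x, the chain rule attaches a y' = dy/dx factor whenever we differentiate through y.

Set F(x, y) = (left side) − (right side), so the curve is F = 0. Differentiating each term of F:
  d/dx[-x^2/25] = -2x/25
  d/dx[y^2/4] = y·y'/2
  d/dx[-2] = 0

Collecting, the y'-free part is the partial derivative in x and the y' coefficient is the partial derivative in y:
  ∂F/∂x = -2x/25
  ∂F/∂y = y/2

so d/dx[F(x, y(x))] = ∂F/∂x + (∂F/∂y)·y' = 0. Rearranging,
  dy/dx = -(∂F/∂x)/(∂F/∂y) = -(-2x/25)/(y/2) = 4x/(25y)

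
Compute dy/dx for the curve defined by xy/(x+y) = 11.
Take d/dx of both sides. Since y is implicitly a function of x, the chain rule attaches a y' = dy/dx factor whenever we differentiate through y.

Set F(x, y) = (left side) − (right side), so the curve is F = 0. Differentiating each term of F:
  d/dx[xy/(x + y)] = xy(-y' - 1)/(x + y)^2 + x·y'/(x + y) + y/(x + y)
  d/dx[-11] = 0

Collecting, the y'-free part is the partial derivative in x and the y' coefficient is the partial derivative in y:
  ∂F/∂x = -xy/(x + y)^2 + y/(x + y)
  ∂F/∂y = -xy/(x + y)^2 + x/(x + y)

so d/dx[F(x, y(x))] = ∂F/∂x + (∂F/∂y)·y' = 0. Rearranging,
  dy/dx = -(∂F/∂x)/(∂F/∂y) = -(-xy/(x + y)^2 + y/(x + y))/(-xy/(x + y)^2 + x/(x + y))
        = -(y^2/(x + y)^2)/(x^2/(x + y)^2) = -y^2/x^2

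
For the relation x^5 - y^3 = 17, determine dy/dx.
Take d/dx of both sides. Since y is implicitly a function of x, the chain rule attaches a y' = dy/dx factor whenever we differentiate through y.

Set F(x, y) = (left side) − (right side), so the curve is F = 0. Differentiating each term of F:
  d/dx[x^5] = 5x^4
  d/dx[-y^3] = -3y^2·y'
  d/dx[-17] = 0

Collecting, the y'-free part is the partial derivative in x and the y' coefficient is the partial derivative in y:
  ∂F/∂x = 5x^4
  ∂F/∂y = -3y^2

so d/dx[F(x, y(x))] = ∂F/∂x + (∂F/∂y)·y' = 0. Rearranging,
  dy/dx = -(∂F/∂x)/(∂F/∂y) = -(5x^4)/(-3y^2) = 5x^4/(3y^2)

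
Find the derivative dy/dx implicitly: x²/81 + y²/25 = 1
Differentiate both sides with respect to x, treating y as y(x). By the chain rule, any term containing y contributes a factor of y' = dy/dx when we differentiate it.

Move every term to one side and write the relation as F(x, y) = 0. Term by term,
  d/dx[x^2/81] = 2x/81
  d/dx[y^2/25] = 2y·y'/25
  d/dx[-1] = 0

The pieces without y' make up ∂F/∂x and the coefficient of y' is ∂F/∂y:
  ∂F/∂x = 2x/81,
  ∂F/∂y = 2y/25.

Since d/dx[F] = ∂F/∂x + (∂F/∂y)·y' = 0, solve for y':
  (∂F/∂y)·y' = -∂F/∂x
  dy/dx = -(∂F/∂x)/(∂F/∂y) = -(2x/81)/(2y/25) = -25x/(81y)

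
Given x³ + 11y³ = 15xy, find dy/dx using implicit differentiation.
Take d/dx of both sides. Since y is implicitly a function of x, the chain rule attaches a y' = dy/dx factor whenever we differentiate through y.

Set F(x, y) = (left side) − (right side), so the curve is F = 0. Differentiating each term of F:
  d/dx[x^3] = 3x^2
  d/dx[-15xy] = -15x·y' - 15y
  d/dx[11y^3] = 33y^2·y'

Collecting, the y'-free part is the partial derivative in x and the y' coefficient is the partial derivative in y:
  ∂F/∂x = 3x^2 - 15y
  ∂F/∂y = -15x + 33y^2

so d/dx[F(x, y(x))] = ∂F/∂x + (∂F/∂y)·y' = 0. Rearranging,
  dy/dx = -(∂F/∂x)/(∂F/∂y) = -(3x^2 - 15y)/(-15x + 33y^2) = (x^2 - 5y)/(5x - 11y^2)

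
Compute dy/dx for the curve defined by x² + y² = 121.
Take d/dx of both sides. Since y is implicitly a function of x, the chain rule attaches a y' = dy/dx factor whenever we differentiate through y.

Set F(x, y) = (left side) − (right side), so the curve is F = 0. Differentiating each term of F:
  d/dx[x^2] = 2x
  d/dx[y^2] = 2y·y'
  d/dx[-121] = 0

Collecting, the y'-free part is the partial derivative in x and the y' coefficient is the partial derivative in y:
  ∂F/∂x = 2x
  ∂F/∂y = 2y

so d/dx[F(x, y(x))] = ∂F/∂x + (∂F/∂y)·y' = 0. Rearranging,
  dy/dx = -(∂F/∂x)/(∂F/∂y) = -(2x)/(2y) = -x/y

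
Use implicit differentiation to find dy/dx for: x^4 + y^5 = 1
Take d/dx of both sides. Since y is implicitly a function of x, the chain rule attaches a y' = dy/dx factor whenever we differentiate through y.

Set F(x, y) = (left side) − (right side), so the curve is F = 0. Differentiating each term of F:
  d/dx[x^4] = 4x^3
  d/dx[y^5] = 5y^4·y'
  d/dx[-1] = 0

Collecting, the y'-free part is the partial derivative in x and the y' coefficient is the partial derivative in y:
  ∂F/∂x = 4x^3
  ∂F/∂y = 5y^4

so d/dx[F(x, y(x))] = ∂F/∂x + (∂F/∂y)·y' = 0. Rearranging,
  dy/dx = -(∂F/∂x)/(∂F/∂y) = -(4x^3)/(5y^4) = -4x^3/(5y^4)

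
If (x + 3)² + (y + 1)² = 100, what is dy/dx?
Differentiate both sides with respect to x, treating y as y(x). By the chain rule, any term containing y contributes a factor of y' = dy/dx when we differentiate it.

Move every term to one side and write the relation as F(x, y) = 0. Term by term,
  d/dx[(x + 3)^2] = 2x + 6
  d/dx[(y + 1)^2] = 2·y'(y + 1)
  d/dx[-100] = 0

The pieces without y' make up ∂F/∂x and the coefficient of y' is ∂F/∂y:
  ∂F/∂x = 2x + 6,
  ∂F/∂y = 2y + 2.

Since d/dx[F] = ∂F/∂x + (∂F/∂y)·y' = 0, solve for y':
  (∂F/∂y)·y' = -∂F/∂x
  dy/dx = -(∂F/∂x)/(∂F/∂y) = -(2x + 6)/(2y + 2) = (-x - 3)/(y + 1)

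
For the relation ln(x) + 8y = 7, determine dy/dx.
Differentiate both sides with respect to x, treating y as y(x). By the chain rule, any term containing y contributes a factor of y' = dy/dx when we differentiate it.

Move every term to one side and write the relation as F(x, y) = 0. Term by term,
  d/dx[8y] = 8·y'
  d/dx[ln(x)] = 1/x
  d/dx[-7] = 0

The pieces without y' make up ∂F/∂x and the coefficient of y' is ∂F/∂y:
  ∂F/∂x = 1/x,
  ∂F/∂y = 8.

Since d/dx[F] = ∂F/∂x + (∂F/∂y)·y' = 0, solve for y':
  (∂F/∂y)·y' = -∂F/∂x
  dy/dx = -(∂F/∂x)/(∂F/∂y) = -(1/x)/(8) = -1/(8x)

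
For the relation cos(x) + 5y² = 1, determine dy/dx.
Take d/dx of both sides. Since y is implicitly a function of x, the chain rule attaches a y' = dy/dx factor whenever we differentiate through y.

Set F(x, y) = (left side) − (right side), so the curve is F = 0. Differentiating each term of F:
  d/dx[5y^2] = 10y·y'
  d/dx[cos(x)] = -sin(x)
  d/dx[-1] = 0

Collecting, the y'-free part is the partial derivative in x and the y' coefficient is the partial derivative in y:
  ∂F/∂x = -sin(x)
  ∂F/∂y = 10y

so d/dx[F(x, y(x))] = ∂F/∂x + (∂F/∂y)·y' = 0. Rearranging,
  dy/dx = -(∂F/∂x)/(∂F/∂y) = -(-sin(x))/(10y) = sin(x)/(10y)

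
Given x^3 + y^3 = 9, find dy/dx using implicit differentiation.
Apply d/dx to both sides, remembering that y depends on x. Each occurrence of y therefore brings in a y' = dy/dx via the chain rule.

With F(x, y) equal to the left-hand side minus the right, differentiate F term by term:
  d/dx[x^3] = 3x^2
  d/dx[y^3] = 3y^2·y'
  d/dx[-9] = 0
Adding these up, d/dx[F] = 0 becomes
  (3x^2) + (3y^2)·y' = 0,
so isolating y',
  dy/dx = -(3x^2)/(3y^2) = -x^2/y^2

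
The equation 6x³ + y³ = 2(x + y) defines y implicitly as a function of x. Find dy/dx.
Differentiate both sides with respect to x, treating y as y(x). By the chain rule, any term containing y contributes a factor of y' = dy/dx when we differentiate it.

Move every term to one side and write the relation as F(x, y) = 0. Term by term,
  d/dx[6x^3] = 18x^2
  d/dx[-2x] = -2
  d/dx[y^3] = 3y^2·y'
  d/dx[-2y] = -2·y'

The pieces without y' make up ∂F/∂x and the coefficient of y' is ∂F/∂y:
  ∂F/∂x = 18x^2 - 2,
  ∂F/∂y = 3y^2 - 2.

Since d/dx[F] = ∂F/∂x + (∂F/∂y)·y' = 0, solve for y':
  (∂F/∂y)·y' = -∂F/∂x
  dy/dx = -(∂F/∂x)/(∂F/∂y) = -(18x^2 - 2)/(3y^2 - 2) = 2(1 - 9x^2)/(3y^2 - 2)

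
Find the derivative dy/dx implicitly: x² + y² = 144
Differentiate the relation implicitly: treat y = y(x) and apply the chain rule, so every y-derivative picks up a y' = dy/dx factor.

With everything moved to the left-hand side, differentiate term by term:
  d/dx[x^2] = 2x
  d/dx[y^2] = 2y·y'
  d/dx[-144] = 0

Separating the contributions that come from x directly and those that come through y:
  without y':      2x
  multiplying y':  2y

so (2x) + (2y)·y' = 0, and therefore
  dy/dx = -(2x)/(2y) = -x/y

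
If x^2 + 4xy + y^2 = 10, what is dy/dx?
Differentiate both sides with respect to x, treating y as y(x). By the chain rule, any term containing y contributes a factor of y' = dy/dx when we differentiate it.

Move every term to one side and write the relation as F(x, y) = 0. Term by term,
  d/dx[x^2] = 2x
  d/dx[4xy] = 4x·y' + 4y
  d/dx[y^2] = 2y·y'
  d/dx[-10] = 0

The pieces without y' make up ∂F/∂x and the coefficient of y' is ∂F/∂y:
  ∂F/∂x = 2x + 4y,
  ∂F/∂y = 4x + 2y.

Since d/dx[F] = ∂F/∂x + (∂F/∂y)·y' = 0, solve for y':
  (∂F/∂y)·y' = -∂F/∂x
  dy/dx = -(∂F/∂x)/(∂F/∂y) = -(2x + 4y)/(4x + 2y) = (-x - 2y)/(2x + y)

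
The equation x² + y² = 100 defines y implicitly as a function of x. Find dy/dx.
Apply d/dx to both sides, remembering that y depends on x. Each occurrence of y therefore brings in a y' = dy/dx via the chain rule.

With F(x, y) equal to the left-hand side minus the right, differentiate F term by term:
  d/dx[x^2] = 2x
  d/dx[y^2] = 2y·y'
  d/dx[-100] = 0
Adding these up, d/dx[F] = 0 becomes
  (2x) + (2y)·y' = 0,
so isolating y',
  dy/dx = -(2x)/(2y) = -x/y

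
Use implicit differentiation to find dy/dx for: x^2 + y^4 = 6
Take d/dx of both sides. Since y is implicitly a function of x, the chain rule attaches a y' = dy/dx factor whenever we differentiate through y.

Set F(x, y) = (left side) − (right side), so the curve is F = 0. Differentiating each term of F:
  d/dx[x^2] = 2x
  d/dx[y^4] = 4y^3·y'
  d/dx[-6] = 0

Collecting, the y'-free part is the partial derivative in x and the y' coefficient is the partial derivative in y:
  ∂F/∂x = 2x
  ∂F/∂y = 4y^3

so d/dx[F(x, y(x))] = ∂F/∂x + (∂F/∂y)·y' = 0. Rearranging,
  dy/dx = -(∂F/∂x)/(∂F/∂y) = -(2x)/(4y^3) = -x/(2y^3)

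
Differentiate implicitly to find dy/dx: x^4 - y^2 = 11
Differentiate the relation implicitly: treat y = y(x) and apply the chain rule, so every y-derivative picks up a y' = dy/dx factor.

With everything moved to the left-hand side, differentiate term by term:
  d/dx[x^4] = 4x^3
  d/dx[-y^2] = -2y·y'
  d/dx[-11] = 0

Separating the contributions that come from x directly and those that come through y:
  without y':      4x^3
  multiplying y':  -2y

so (4x^3) + (-2y)·y' = 0, and therefore
  dy/dx = -(4x^3)/(-2y) = 2x^3/y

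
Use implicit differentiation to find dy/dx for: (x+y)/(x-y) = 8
Differentiate both sides with respect to x, treating y as y(x). By the chain rule, any term containing y contributes a factor of y' = dy/dx when we differentiate it.

Move every term to one side and write the relation as F(x, y) = 0. Term by term,
  d/dx[(x + y)/(x - y)] = (y' + 1)/(x - y) + (x + y)(y' - 1)/(x - y)^2
  d/dx[-8] = 0

The pieces without y' make up ∂F/∂x and the coefficient of y' is ∂F/∂y:
  ∂F/∂x = 1/(x - y) - (x + y)/(x - y)^2,
  ∂F/∂y = 1/(x - y) + (x + y)/(x - y)^2.

Since d/dx[F] = ∂F/∂x + (∂F/∂y)·y' = 0, solve for y':
  (∂F/∂y)·y' = -∂F/∂x
  dy/dx = -(∂F/∂x)/(∂F/∂y) = -(1/(x - y) - (x + y)/(x - y)^2)/(1/(x - y) + (x + y)/(x - y)^2)
        = -(-2y/(x - y)^2)/(2x/(x - y)^2) = y/x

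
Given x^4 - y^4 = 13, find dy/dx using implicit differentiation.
Apply d/dx to both sides, remembering that y depends on x. Each occurrence of y therefore brings in a y' = dy/dx via the chain rule.

With F(x, y) equal to the left-hand side minus the right, differentiate F term by term:
  d/dx[x^4] = 4x^3
  d/dx[-y^4] = -4y^3·y'
  d/dx[-13] = 0
Adding these up, d/dx[F] = 0 becomes
  (4x^3) + (-4y^3)·y' = 0,
so isolating y',
  dy/dx = -(4x^3)/(-4y^3) = x^3/y^3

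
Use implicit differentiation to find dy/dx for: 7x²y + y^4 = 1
Take d/dx of both sides. Since y is implicitly a function of x, the chain rule attaches a y' = dy/dx factor whenever we differentiate through y.

Set F(x, y) = (left side) − (right side), so the curve is F = 0. Differentiating each term of F:
  d/dx[7x^2y] = 7x^2·y' + 14xy
  d/dx[y^4] = 4y^3·y'
  d/dx[-1] = 0

Collecting, the y'-free part is the partial derivative in x and the y' coefficient is the partial derivative in y:
  ∂F/∂x = 14xy
  ∂F/∂y = 7x^2 + 4y^3

so d/dx[F(x, y(x))] = ∂F/∂x + (∂F/∂y)·y' = 0. Rearranging,
  dy/dx = -(∂F/∂x)/(∂F/∂y) = -(14xy)/(7x^2 + 4y^3) = -14xy/(7x^2 + 4y^3)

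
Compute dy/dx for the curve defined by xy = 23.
Differentiate the relation implicitly: treat y = y(x) and apply the chain rule, so every y-derivative picks up a y' = dy/dx factor.

With everything moved to the left-hand side, differentiate term by term:
  d/dx[xy] = x·y' + y
  d/dx[-23] = 0

Separating the contributions that come from x directly and those that come through y:
  without y':      y
  multiplying y':  x

so (y) + (x)·y' = 0, and therefore
  dy/dx = -(y)/(x) = -y/x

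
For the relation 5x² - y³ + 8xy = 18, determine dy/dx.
Differentiate the relation implicitly: treat y = y(x) and apply the chain rule, so every y-derivative picks up a y' = dy/dx factor.

With everything moved to the left-hand side, differentiate term by term:
  d/dx[5x^2] = 10x
  d/dx[8xy] = 8x·y' + 8y
  d/dx[-y^3] = -3y^2·y'
  d/dx[-18] = 0

Separating the contributions that come from x directly and those that come through y:
  without y':      10x + 8y
  multiplying y':  8x - 3y^2

so (10x + 8y) + (8x - 3y^2)·y' = 0, and therefore
  dy/dx = -(10x + 8y)/(8x - 3y^2) = 2(-5x - 4y)/(8x - 3y^2)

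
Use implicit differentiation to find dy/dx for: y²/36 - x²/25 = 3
Differentiate both sides with respect to x, treating y as y(x). By the chain rule, any term containing y contributes a factor of y' = dy/dx when we differentiate it.

Move every term to one side and write the relation as F(x, y) = 0. Term by term,
  d/dx[-x^2/25] = -2x/25
  d/dx[y^2/36] = y·y'/18
  d/dx[-3] = 0

The pieces without y' make up ∂F/∂x and the coefficient of y' is ∂F/∂y:
  ∂F/∂x = -2x/25,
  ∂F/∂y = y/18.

Since d/dx[F] = ∂F/∂x + (∂F/∂y)·y' = 0, solve for y':
  (∂F/∂y)·y' = -∂F/∂x
  dy/dx = -(∂F/∂x)/(∂F/∂y) = -(-2x/25)/(y/18) = 36x/(25y)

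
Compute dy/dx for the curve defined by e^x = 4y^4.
Apply d/dx to both sides, remembering that y depends on x. Each occurrence of y therefore brings in a y' = dy/dx via the chain rule.

With F(x, y) equal to the left-hand side minus the right, differentiate F term by term:
  d/dx[-4y^4] = -16y^3·y'
  d/dx[e^(x)] = e^(x)
Adding these up, d/dx[F] = 0 becomes
  (e^(x)) + (-16y^3)·y' = 0,
so isolating y',
  dy/dx = -(e^(x))/(-16y^3) = e^(x)/(16y^3)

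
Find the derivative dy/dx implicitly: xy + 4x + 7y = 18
Take d/dx of both sides. Since y is implicitly a function of x, the chain rule attaches a y' = dy/dx factor whenever we differentiate through y.

Set F(x, y) = (left side) − (right side), so the curve is F = 0. Differentiating each term of F:
  d/dx[xy] = x·y' + y
  d/dx[4x] = 4
  d/dx[7y] = 7·y'
  d/dx[-18] = 0

Collecting, the y'-free part is the partial derivative in x and the y' coefficient is the partial derivative in y:
  ∂F/∂x = y + 4
  ∂F/∂y = x + 7

so d/dx[F(x, y(x))] = ∂F/∂x + (∂F/∂y)·y' = 0. Rearranging,
  dy/dx = -(∂F/∂x)/(∂F/∂y) = -(y + 4)/(x + 7) = (-y - 4)/(x + 7)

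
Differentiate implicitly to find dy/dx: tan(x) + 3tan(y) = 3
Take d/dx of both sides. Since y is implicitly a function of x, the chain rule attaches a y' = dy/dx factor whenever we differentiate through y.

Set F(x, y) = (left side) − (right side), so the curve is F = 0. Differentiating each term of F:
  d/dx[tan(x)] = tan(x)^2 + 1
  d/dx[3tan(y)] = 3·y'(tan(y)^2 + 1)
  d/dx[-3] = 0

Collecting, the y'-free part is the partial derivative in x and the y' coefficient is the partial derivative in y:
  ∂F/∂x = tan(x)^2 + 1
  ∂F/∂y = 3tan(y)^2 + 3

so d/dx[F(x, y(x))] = ∂F/∂x + (∂F/∂y)·y' = 0. Rearranging,
  dy/dx = -(∂F/∂x)/(∂F/∂y) = -(tan(x)^2 + 1)/(3tan(y)^2 + 3) = -cos(y)^2/(3cos(x)^2)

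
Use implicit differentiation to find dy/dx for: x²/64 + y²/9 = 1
Take d/dx of both sides. Since y is implicitly a function of x, the chain rule attaches a y' = dy/dx factor whenever we differentiate through y.

Set F(x, y) = (left side) − (right side), so the curve is F = 0. Differentiating each term of F:
  d/dx[x^2/64] = x/32
  d/dx[y^2/9] = 2y·y'/9
  d/dx[-1] = 0

Collecting, the y'-free part is the partial derivative in x and the y' coefficient is the partial derivative in y:
  ∂F/∂x = x/32
  ∂F/∂y = 2y/9

so d/dx[F(x, y(x))] = ∂F/∂x + (∂F/∂y)·y' = 0. Rearranging,
  dy/dx = -(∂F/∂x)/(∂F/∂y) = -(x/32)/(2y/9) = -9x/(64y)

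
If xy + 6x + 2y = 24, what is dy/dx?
Take d/dx of both sides. Since y is implicitly a function of x, the chain rule attaches a y' = dy/dx factor whenever we differentiate through y.

Set F(x, y) = (left side) − (right side), so the curve is F = 0. Differentiating each term of F:
  d/dx[xy] = x·y' + y
  d/dx[6x] = 6
  d/dx[2y] = 2·y'
  d/dx[-24] = 0

Collecting, the y'-free part is the partial derivative in x and the y' coefficient is the partial derivative in y:
  ∂F/∂x = y + 6
  ∂F/∂y = x + 2

so d/dx[F(x, y(x))] = ∂F/∂x + (∂F/∂y)·y' = 0. Rearranging,
  dy/dx = -(∂F/∂x)/(∂F/∂y) = -(y + 6)/(x + 2) = (-y - 6)/(x + 2)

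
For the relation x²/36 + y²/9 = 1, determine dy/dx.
Differentiate both sides with respect to x, treating y as y(x). By the chain rule, any term containing y contributes a factor of y' = dy/dx when we differentiate it.

Move every term to one side and write the relation as F(x, y) = 0. Term by term,
  d/dx[x^2/36] = x/18
  d/dx[y^2/9] = 2y·y'/9
  d/dx[-1] = 0

The pieces without y' make up ∂F/∂x and the coefficient of y' is ∂F/∂y:
  ∂F/∂x = x/18,
  ∂F/∂y = 2y/9.

Since d/dx[F] = ∂F/∂x + (∂F/∂y)·y' = 0, solve for y':
  (∂F/∂y)·y' = -∂F/∂x
  dy/dx = -(∂F/∂x)/(∂F/∂y) = -(x/18)/(2y/9) = -x/(4y)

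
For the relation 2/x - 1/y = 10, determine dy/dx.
Differentiate both sides with respect to x, treating y as y(x). By the chain rule, any term containing y contributes a factor of y' = dy/dx when we differentiate it.

Move every term to one side and write the relation as F(x, y) = 0. Term by term,
  d/dx[-1/y] = y'/y^2
  d/dx[2/x] = -2/x^2
  d/dx[-10] = 0

The pieces without y' make up ∂F/∂x and the coefficient of y' is ∂F/∂y:
  ∂F/∂x = -2/x^2,
  ∂F/∂y = y^(-2).

Since d/dx[F] = ∂F/∂x + (∂F/∂y)·y' = 0, solve for y':
  (∂F/∂y)·y' = -∂F/∂x
  dy/dx = -(∂F/∂x)/(∂F/∂y) = -(-2/x^2)/(y^(-2)) = 2y^2/x^2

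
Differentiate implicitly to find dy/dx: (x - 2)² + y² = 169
Differentiate the relation implicitly: treat y = y(x) and apply the chain rule, so every y-derivative picks up a y' = dy/dx factor.

With everything moved to the left-hand side, differentiate term by term:
  d/dx[y^2] = 2y·y'
  d/dx[(x - 2)^2] = 2x - 4
  d/dx[-169] = 0

Separating the contributions that come from x directly and those that come through y:
  without y':      2x - 4
  multiplying y':  2y

so (2x - 4) + (2y)·y' = 0, and therefore
  dy/dx = -(2x - 4)/(2y) = (2 - x)/y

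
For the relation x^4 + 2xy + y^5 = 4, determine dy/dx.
Apply d/dx to both sides, remembering that y depends on x. Each occurrence of y therefore brings in a y' = dy/dx via the chain rule.

With F(x, y) equal to the left-hand side minus the right, differentiate F term by term:
  d/dx[x^4] = 4x^3
  d/dx[2xy] = 2x·y' + 2y
  d/dx[y^5] = 5y^4·y'
  d/dx[-4] = 0
Adding these up, d/dx[F] = 0 becomes
  (4x^3 + 2y) + (2x + 5y^4)·y' = 0,
so isolating y',
  dy/dx = -(4x^3 + 2y)/(2x + 5y^4) = 2(-2x^3 - y)/(2x + 5y^4)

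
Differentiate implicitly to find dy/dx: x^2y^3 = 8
Apply d/dx to both sides, remembering that y depends on x. Each occurrence of y therefore brings in a y' = dy/dx via the chain rule.

With F(x, y) equal to the left-hand side minus the right, differentiate F term by term:
  d/dx[x^2y^3] = 3x^2y^2·y' + 2xy^3
  d/dx[-8] = 0
Adding these up, d/dx[F] = 0 becomes
  (2xy^3) + (3x^2y^2)·y' = 0,
so isolating y',
  dy/dx = -(2xy^3)/(3x^2y^2) = -2y/(3x)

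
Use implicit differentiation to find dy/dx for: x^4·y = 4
Differentiate the relation implicitly: treat y = y(x) and apply the chain rule, so every y-derivative picks up a y' = dy/dx factor.

With everything moved to the left-hand side, differentiate term by term:
  d/dx[x^4y] = x^4·y' + 4x^3y
  d/dx[-4] = 0

Separating the contributions that come from x directly and those that come through y:
  without y':      4x^3y
  multiplying y':  x^4

so (4x^3y) + (x^4)·y' = 0, and therefore
  dy/dx = -(4x^3y)/(x^4) = -4y/x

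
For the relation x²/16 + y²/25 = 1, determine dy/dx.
Apply d/dx to both sides, remembering that y depends on x. Each occurrence of y therefore brings in a y' = dy/dx via the chain rule.

With F(x, y) equal to the left-hand side minus the right, differentiate F term by term:
  d/dx[x^2/16] = x/8
  d/dx[y^2/25] = 2y·y'/25
  d/dx[-1] = 0
Adding these up, d/dx[F] = 0 becomes
  (x/8) + (2y/25)·y' = 0,
so isolating y',
  dy/dx = -(x/8)/(2y/25) = -25x/(16y)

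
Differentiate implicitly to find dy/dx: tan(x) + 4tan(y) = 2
Differentiate the relation implicitly: treat y = y(x) and apply the chain rule, so every y-derivative picks up a y' = dy/dx factor.

With everything moved to the left-hand side, differentiate term by term:
  d/dx[tan(x)] = tan(x)^2 + 1
  d/dx[4tan(y)] = 4·y'(tan(y)^2 + 1)
  d/dx[-2] = 0

Separating the contributions that come from x directly and those that come through y:
  without y':      tan(x)^2 + 1
  multiplying y':  4tan(y)^2 + 4

so (tan(x)^2 + 1) + (4tan(y)^2 + 4)·y' = 0, and therefore
  dy/dx = -(tan(x)^2 + 1)/(4tan(y)^2 + 4) = -cos(y)^2/(4cos(x)^2)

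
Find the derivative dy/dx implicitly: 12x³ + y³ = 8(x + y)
Take d/dx of both sides. Since y is implicitly a function of x, the chain rule attaches a y' = dy/dx factor whenever we differentiate through y.

Set F(x, y) = (left side) − (right side), so the curve is F = 0. Differentiating each term of F:
  d/dx[12x^3] = 36x^2
  d/dx[-8x] = -8
  d/dx[y^3] = 3y^2·y'
  d/dx[-8y] = -8·y'

Collecting, the y'-free part is the partial derivative in x and the y' coefficient is the partial derivative in y:
  ∂F/∂x = 36x^2 - 8
  ∂F/∂y = 3y^2 - 8

so d/dx[F(x, y(x))] = ∂F/∂x + (∂F/∂y)·y' = 0. Rearranging,
  dy/dx = -(∂F/∂x)/(∂F/∂y) = -(36x^2 - 8)/(3y^2 - 8) = 4(2 - 9x^2)/(3y^2 - 8)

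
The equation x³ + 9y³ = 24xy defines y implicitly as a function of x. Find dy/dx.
Apply d/dx to both sides, remembering that y depends on x. Each occurrence of y therefore brings in a y' = dy/dx via the chain rule.

With F(x, y) equal to the left-hand side minus the right, differentiate F term by term:
  d/dx[x^3] = 3x^2
  d/dx[-24xy] = -24x·y' - 24y
  d/dx[9y^3] = 27y^2·y'
Adding these up, d/dx[F] = 0 becomes
  (3x^2 - 24y) + (-24x + 27y^2)·y' = 0,
so isolating y',
  dy/dx = -(3x^2 - 24y)/(-24x + 27y^2) = (x^2 - 8y)/(8x - 9y^2)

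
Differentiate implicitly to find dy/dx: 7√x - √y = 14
Take d/dx of both sides. Since y is implicitly a function of x, the chain rule attaches a y' = dy/dx factor whenever we differentiate through y.

Set F(x, y) = (left side) − (right side), so the curve is F = 0. Differentiating each term of F:
  d/dx[7√(x)] = 7/(2√(x))
  d/dx[-√(y)] = -y'/(2√(y))
  d/dx[-14] = 0

Collecting, the y'-free part is the partial derivative in x and the y' coefficient is the partial derivative in y:
  ∂F/∂x = 7/(2√(x))
  ∂F/∂y = -1/(2√(y))

so d/dx[F(x, y(x))] = ∂F/∂x + (∂F/∂y)·y' = 0. Rearranging,
  dy/dx = -(∂F/∂x)/(∂F/∂y) = -(7/(2√(x)))/(-1/(2√(y))) = 7√(y)/√(x)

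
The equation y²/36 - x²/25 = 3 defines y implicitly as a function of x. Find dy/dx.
Differentiate the relation implicitly: treat y = y(x) and apply the chain rule, so every y-derivative picks up a y' = dy/dx factor.

With everything moved to the left-hand side, differentiate term by term:
  d/dx[-x^2/25] = -2x/25
  d/dx[y^2/36] = y·y'/18
  d/dx[-3] = 0

Separating the contributions that come from x directly and those that come through y:
  without y':      -2x/25
  multiplying y':  y/18

so (-2x/25) + (y/18)·y' = 0, and therefore
  dy/dx = -(-2x/25)/(y/18) = 36x/(25y)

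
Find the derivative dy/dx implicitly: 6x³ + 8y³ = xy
Differentiate the relation implicitly: treat y = y(x) and apply the chain rule, so every y-derivative picks up a y' = dy/dx factor.

With everything moved to the left-hand side, differentiate term by term:
  d/dx[6x^3] = 18x^2
  d/dx[-xy] = -x·y' - y
  d/dx[8y^3] = 24y^2·y'

Separating the contributions that come from x directly and those that come through y:
  without y':      18x^2 - y
  multiplying y':  -x + 24y^2

so (18x^2 - y) + (-x + 24y^2)·y' = 0, and therefore
  dy/dx = -(18x^2 - y)/(-x + 24y^2) = (18x^2 - y)/(x - 24y^2)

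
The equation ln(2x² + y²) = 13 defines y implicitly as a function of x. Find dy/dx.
Differentiate both sides with respect to x, treating y as y(x). By the chain rule, any term containing y contributes a factor of y' = dy/dx when we differentiate it.

Move every term to one side and write the relation as F(x, y) = 0. Term by term,
  d/dx[ln(2x^2 + y^2)] = (4x + 2y·y')/(2x^2 + y^2)
  d/dx[-13] = 0

The pieces without y' make up ∂F/∂x and the coefficient of y' is ∂F/∂y:
  ∂F/∂x = 4x/(2x^2 + y^2),
  ∂F/∂y = 2y/(2x^2 + y^2).

Since d/dx[F] = ∂F/∂x + (∂F/∂y)·y' = 0, solve for y':
  (∂F/∂y)·y' = -∂F/∂x
  dy/dx = -(∂F/∂x)/(∂F/∂y) = -(4x/(2x^2 + y^2))/(2y/(2x^2 + y^2)) = -2x/y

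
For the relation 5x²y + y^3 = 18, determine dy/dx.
Take d/dx of both sides. Since y is implicitly a function of x, the chain rule attaches a y' = dy/dx factor whenever we differentiate through y.

Set F(x, y) = (left side) − (right side), so the curve is F = 0. Differentiating each term of F:
  d/dx[5x^2y] = 5x^2·y' + 10xy
  d/dx[y^3] = 3y^2·y'
  d/dx[-18] = 0

Collecting, the y'-free part is the partial derivative in x and the y' coefficient is the partial derivative in y:
  ∂F/∂x = 10xy
  ∂F/∂y = 5x^2 + 3y^2

so d/dx[F(x, y(x))] = ∂F/∂x + (∂F/∂y)·y' = 0. Rearranging,
  dy/dx = -(∂F/∂x)/(∂F/∂y) = -(10xy)/(5x^2 + 3y^2) = -10xy/(5x^2 + 3y^2)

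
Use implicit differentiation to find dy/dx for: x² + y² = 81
Take d/dx of both sides. Since y is implicitly a function of x, the chain rule attaches a y' = dy/dx factor whenever we differentiate through y.

Set F(x, y) = (left side) − (right side), so the curve is F = 0. Differentiating each term of F:
  d/dx[x^2] = 2x
  d/dx[y^2] = 2y·y'
  d/dx[-81] = 0

Collecting, the y'-free part is the partial derivative in x and the y' coefficient is the partial derivative in y:
  ∂F/∂x = 2x
  ∂F/∂y = 2y

so d/dx[F(x, y(x))] = ∂F/∂x + (∂F/∂y)·y' = 0. Rearranging,
  dy/dx = -(∂F/∂x)/(∂F/∂y) = -(2x)/(2y) = -x/y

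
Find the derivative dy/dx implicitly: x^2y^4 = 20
Apply d/dx to both sides, remembering that y depends on x. Each occurrence of y therefore brings in a y' = dy/dx via the chain rule.

With F(x, y) equal to the left-hand side minus the right, differentiate F term by term:
  d/dx[x^2y^4] = 4x^2y^3·y' + 2xy^4
  d/dx[-20] = 0
Adding these up, d/dx[F] = 0 becomes
  (2xy^4) + (4x^2y^3)·y' = 0,
so isolating y',
  dy/dx = -(2xy^4)/(4x^2y^3) = -y/(2x)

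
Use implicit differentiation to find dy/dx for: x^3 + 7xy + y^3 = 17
Differentiate both sides with respect to x, treating y as y(x). By the chain rule, any term containing y contributes a factor of y' = dy/dx when we differentiate it.

Move every term to one side and write the relation as F(x, y) = 0. Term by term,
  d/dx[x^3] = 3x^2
  d/dx[7xy] = 7x·y' + 7y
  d/dx[y^3] = 3y^2·y'
  d/dx[-17] = 0

The pieces without y' make up ∂F/∂x and the coefficient of y' is ∂F/∂y:
  ∂F/∂x = 3x^2 + 7y,
  ∂F/∂y = 7x + 3y^2.

Since d/dx[F] = ∂F/∂x + (∂F/∂y)·y' = 0, solve for y':
  (∂F/∂y)·y' = -∂F/∂x
  dy/dx = -(∂F/∂x)/(∂F/∂y) = -(3x^2 + 7y)/(7x + 3y^2) = (-3x^2 - 7y)/(7x + 3y^2)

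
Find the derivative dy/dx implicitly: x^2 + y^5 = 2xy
Differentiate the relation implicitly: treat y = y(x) and apply the chain rule, so every y-derivative picks up a y' = dy/dx factor.

With everything moved to the left-hand side, differentiate term by term:
  d/dx[x^2] = 2x
  d/dx[-2xy] = -2x·y' - 2y
  d/dx[y^5] = 5y^4·y'

Separating the contributions that come from x directly and those that come through y:
  without y':      2x - 2y
  multiplying y':  -2x + 5y^4

so (2x - 2y) + (-2x + 5y^4)·y' = 0, and therefore
  dy/dx = -(2x - 2y)/(-2x + 5y^4) = 2(x - y)/(2x - 5y^4)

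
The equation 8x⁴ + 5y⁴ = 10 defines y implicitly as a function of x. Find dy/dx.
Differentiate the relation implicitly: treat y = y(x) and apply the chain rule, so every y-derivative picks up a y' = dy/dx factor.

With everything moved to the left-hand side, differentiate term by term:
  d/dx[8x^4] = 32x^3
  d/dx[5y^4] = 20y^3·y'
  d/dx[-10] = 0

Separating the contributions that come from x directly and those that come through y:
  without y':      32x^3
  multiplying y':  20y^3

so (32x^3) + (20y^3)·y' = 0, and therefore
  dy/dx = -(32x^3)/(20y^3) = -8x^3/(5y^3)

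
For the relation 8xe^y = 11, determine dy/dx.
Apply d/dx to both sides, remembering that y depends on x. Each occurrence of y therefore brings in a y' = dy/dx via the chain rule.

With F(x, y) equal to the left-hand side minus the right, differentiate F term by term:
  d/dx[8x·e^(y)] = 8x·y'·e^(y) + 8e^(y)
  d/dx[-11] = 0
Adding these up, d/dx[F] = 0 becomes
  (8e^(y)) + (8x·e^(y))·y' = 0,
so isolating y',
  dy/dx = -(8e^(y))/(8x·e^(y)) = -1/x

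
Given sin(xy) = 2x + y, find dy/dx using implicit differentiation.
Take d/dx of both sides. Since y is implicitly a function of x, the chain rule attaches a y' = dy/dx factor whenever we differentiate through y.

Set F(x, y) = (left side) − (right side), so the curve is F = 0. Differentiating each term of F:
  d/dx[-2x] = -2
  d/dx[-y] = -y'
  d/dx[sin(xy)] = (x·y' + y)·cos(xy)

Collecting, the y'-free part is the partial derivative in x and the y' coefficient is the partial derivative in y:
  ∂F/∂x = y·cos(xy) - 2
  ∂F/∂y = x·cos(xy) - 1

so d/dx[F(x, y(x))] = ∂F/∂x + (∂F/∂y)·y' = 0. Rearranging,
  dy/dx = -(∂F/∂x)/(∂F/∂y) = -(y·cos(xy) - 2)/(x·cos(xy) - 1) = (-y·cos(xy) + 2)/(x·cos(xy) - 1)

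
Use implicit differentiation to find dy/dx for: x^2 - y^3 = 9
Take d/dx of both sides. Since y is implicitly a function of x, the chain rule attaches a y' = dy/dx factor whenever we differentiate through y.

Set F(x, y) = (left side) − (right side), so the curve is F = 0. Differentiating each term of F:
  d/dx[x^2] = 2x
  d/dx[-y^3] = -3y^2·y'
  d/dx[-9] = 0

Collecting, the y'-free part is the partial derivative in x and the y' coefficient is the partial derivative in y:
  ∂F/∂x = 2x
  ∂F/∂y = -3y^2

so d/dx[F(x, y(x))] = ∂F/∂x + (∂F/∂y)·y' = 0. Rearranging,
  dy/dx = -(∂F/∂x)/(∂F/∂y) = -(2x)/(-3y^2) = 2x/(3y^2)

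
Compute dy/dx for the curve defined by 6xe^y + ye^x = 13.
Differentiate the relation implicitly: treat y = y(x) and apply the chain rule, so every y-derivative picks up a y' = dy/dx factor.

With everything moved to the left-hand side, differentiate term by term:
  d/dx[6x·e^(y)] = 6x·y'·e^(y) + 6e^(y)
  d/dx[y·e^(x)] = y·e^(x) + y'·e^(x)
  d/dx[-13] = 0

Separating the contributions that come from x directly and those that come through y:
  without y':      y·e^(x) + 6e^(y)
  multiplying y':  6x·e^(y) + e^(x)

so (y·e^(x) + 6e^(y)) + (6x·e^(y) + e^(x))·y' = 0, and therefore
  dy/dx = -(y·e^(x) + 6e^(y))/(6x·e^(y) + e^(x)) = (-y·e^(x) - 6e^(y))/(6x·e^(y) + e^(x))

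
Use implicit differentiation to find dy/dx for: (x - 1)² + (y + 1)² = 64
Apply d/dx to both sides, remembering that y depends on x. Each occurrence of y therefore brings in a y' = dy/dx via the chain rule.

With F(x, y) equal to the left-hand side minus the right, differentiate F term by term:
  d/dx[(x - 1)^2] = 2x - 2
  d/dx[(y + 1)^2] = 2·y'(y + 1)
  d/dx[-64] = 0
Adding these up, d/dx[F] = 0 becomes
  (2x - 2) + (2y + 2)·y' = 0,
so isolating y',
  dy/dx = -(2x - 2)/(2y + 2) = (1 - x)/(y + 1)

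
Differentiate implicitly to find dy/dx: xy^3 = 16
Apply d/dx to both sides, remembering that y depends on x. Each occurrence of y therefore brings in a y' = dy/dx via the chain rule.

With F(x, y) equal to the left-hand side minus the right, differentiate F term by term:
  d/dx[xy^3] = 3xy^2·y' + y^3
  d/dx[-16] = 0
Adding these up, d/dx[F] = 0 becomes
  (y^3) + (3xy^2)·y' = 0,
so isolating y',
  dy/dx = -(y^3)/(3xy^2) = -y/(3x)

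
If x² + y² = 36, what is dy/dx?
Apply d/dx to both sides, remembering that y depends on x. Each occurrence of y therefore brings in a y' = dy/dx via the chain rule.

With F(x, y) equal to the left-hand side minus the right, differentiate F term by term:
  d/dx[x^2] = 2x
  d/dx[y^2] = 2y·y'
  d/dx[-36] = 0
Adding these up, d/dx[F] = 0 becomes
  (2x) + (2y)·y' = 0,
so isolating y',
  dy/dx = -(2x)/(2y) = -x/y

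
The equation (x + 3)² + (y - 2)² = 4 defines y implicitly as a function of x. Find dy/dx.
Differentiate the relation implicitly: treat y = y(x) and apply the chain rule, so every y-derivative picks up a y' = dy/dx factor.

With everything moved to the left-hand side, differentiate term by term:
  d/dx[(x + 3)^2] = 2x + 6
  d/dx[(y - 2)^2] = 2·y'(y - 2)
  d/dx[-4] = 0

Separating the contributions that come from x directly and those that come through y:
  without y':      2x + 6
  multiplying y':  2y - 4

so (2x + 6) + (2y - 4)·y' = 0, and therefore
  dy/dx = -(2x + 6)/(2y - 4) = (-x - 3)/(y - 2)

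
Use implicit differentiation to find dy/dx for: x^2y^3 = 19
Apply d/dx to both sides, remembering that y depends on x. Each occurrence of y therefore brings in a y' = dy/dx via the chain rule.

With F(x, y) equal to the left-hand side minus the right, differentiate F term by term:
  d/dx[x^2y^3] = 3x^2y^2·y' + 2xy^3
  d/dx[-19] = 0
Adding these up, d/dx[F] = 0 becomes
  (2xy^3) + (3x^2y^2)·y' = 0,
so isolating y',
  dy/dx = -(2xy^3)/(3x^2y^2) = -2y/(3x)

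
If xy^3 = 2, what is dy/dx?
Apply d/dx to both sides, remembering that y depends on x. Each occurrence of y therefore brings in a y' = dy/dx via the chain rule.

With F(x, y) equal to the left-hand side minus the right, differentiate F term by term:
  d/dx[xy^3] = 3xy^2·y' + y^3
  d/dx[-2] = 0
Adding these up, d/dx[F] = 0 becomes
  (y^3) + (3xy^2)·y' = 0,
so isolating y',
  dy/dx = -(y^3)/(3xy^2) = -y/(3x)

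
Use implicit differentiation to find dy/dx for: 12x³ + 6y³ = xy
Differentiate both sides with respect to x, treating y as y(x). By the chain rule, any term containing y contributes a factor of y' = dy/dx when we differentiate it.

Move every term to one side and write the relation as F(x, y) = 0. Term by term,
  d/dx[12x^3] = 36x^2
  d/dx[-xy] = -x·y' - y
  d/dx[6y^3] = 18y^2·y'

The pieces without y' make up ∂F/∂x and the coefficient of y' is ∂F/∂y:
  ∂F/∂x = 36x^2 - y,
  ∂F/∂y = -x + 18y^2.

Since d/dx[F] = ∂F/∂x + (∂F/∂y)·y' = 0, solve for y':
  (∂F/∂y)·y' = -∂F/∂x
  dy/dx = -(∂F/∂x)/(∂F/∂y) = -(36x^2 - y)/(-x + 18y^2) = (36x^2 - y)/(x - 18y^2)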